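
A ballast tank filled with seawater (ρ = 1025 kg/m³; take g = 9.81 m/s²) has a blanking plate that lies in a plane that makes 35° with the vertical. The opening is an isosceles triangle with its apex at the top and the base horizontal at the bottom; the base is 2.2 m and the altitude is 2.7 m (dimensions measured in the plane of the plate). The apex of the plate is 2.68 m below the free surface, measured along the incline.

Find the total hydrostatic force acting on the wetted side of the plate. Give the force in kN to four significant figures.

γ = ρg = 1025 × 9.81 / 1000 = 10.05525 kN/m³.
The plate makes 35° with the vertical, i.e. θ = 90° − 35° = 55° to the horizontal. Measuring y along the incline from the free-surface line, vertical depth h = y·sinθ with sinθ = 0.819152.
With the apex up, the centroid sits 2h/3 = 2 × 2.7/3 = 1.8 m below the apex, so y_c = 2.68 + 1.8 = 4.48 m and h_c = 4.48 × 0.819152 = 3.6698 m.
A = ½ × 2.2 × 2.7 = 2.97 m².
Resultant F = γ·h_c·A = 10.05525 × 3.6698 × 2.97 = 109.595 kN.

F ≈ 109.6 kN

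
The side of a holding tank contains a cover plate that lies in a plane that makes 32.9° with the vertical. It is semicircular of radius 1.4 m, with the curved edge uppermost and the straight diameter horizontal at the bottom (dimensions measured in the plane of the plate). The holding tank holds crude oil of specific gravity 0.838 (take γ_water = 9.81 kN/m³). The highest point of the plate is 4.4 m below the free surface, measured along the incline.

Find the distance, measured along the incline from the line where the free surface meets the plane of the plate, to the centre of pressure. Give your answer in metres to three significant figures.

γ = 0.838 × 9.81 = 8.22078 kN/m³.
The plate makes 32.9° with the vertical, i.e. θ = 90° − 32.9° = 57.1° to the horizontal. Measuring y along the incline from the free-surface line, vertical depth h = y·sinθ with sinθ = 0.839620.
The centroid lies 4r/(3π) = 0.594178 m above the diameter, so r − 4r/(3π) = 1.4 − 0.594178 = 0.805822 m below the topmost point, so y_c = 4.4 + 0.805822 = 5.20582 m and h_c = 5.20582 × 0.839620 = 4.37091 m.
A = πr²/2 = π × 1.4²/2 = 3.07876 m².
Resultant F = γ·h_c·A = 8.22078 × 4.37091 × 3.07876 = 110.627 kN.
I_c = (π/8 − 8/(9π))·r⁴ = 0.109757 × 1.4⁴ = 0.421642 m⁴.
Centre of pressure: y_p = y_c + I_c/(y_c·A) = 5.20582 + 0.421642/(5.20582 × 3.07876) = 5.20582 + 0.0263075 = 5.23213 m along the plane.

y_p = 5.23 m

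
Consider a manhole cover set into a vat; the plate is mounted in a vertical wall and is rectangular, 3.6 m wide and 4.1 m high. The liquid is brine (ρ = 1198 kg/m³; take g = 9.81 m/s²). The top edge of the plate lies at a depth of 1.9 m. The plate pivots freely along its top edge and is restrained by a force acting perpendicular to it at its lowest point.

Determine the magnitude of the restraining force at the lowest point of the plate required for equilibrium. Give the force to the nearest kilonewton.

P ≈ 402 kN

γ = ρg = 1198 × 9.81 / 1000 = 11.75238 kN/m³.
The centroid lies 4.1/2 = 2.05 m below the top edge, so the centroid depth is h_c = 1.9 + 2.05 = 3.95 m.
A = 3.6 × 4.1 = 14.76 m².
Resultant F = γ·h_c·A = 11.75238 × 3.95 × 14.76 = 685.187 kN.
I_c = b·h³/12 = 3.6 × 4.1³/12 = 20.6763 m⁴.
Centre of pressure: y_p = y_c + I_c/(y_c·A) = 3.95 + 20.6763/(3.95 × 14.76) = 3.95 + 0.354641 = 4.30464 m along the plane.
The resultant acts 2.05 + 0.354641 = 2.40464 m (along the plate) below the hinge at the top edge, so the moment about the hinge is M = F × 2.40464 = 685.187 × 2.40464 = 1647.63 kN·m.
A normal force at the bottom, 4.1 m from the hinge, must supply this moment: P = 1647.63/4.1 = 401.861 kN.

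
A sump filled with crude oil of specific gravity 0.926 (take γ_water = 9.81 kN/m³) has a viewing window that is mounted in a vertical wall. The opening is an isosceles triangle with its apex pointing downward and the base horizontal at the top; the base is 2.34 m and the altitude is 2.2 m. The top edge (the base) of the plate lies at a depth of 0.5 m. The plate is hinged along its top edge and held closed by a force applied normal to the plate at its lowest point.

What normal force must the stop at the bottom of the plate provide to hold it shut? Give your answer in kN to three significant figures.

γ = 0.926 × 9.81 = 9.08406 kN/m³.
With the apex down, the centroid sits h/3 = 2.2/3 = 0.733333 m below the base (the top edge), so the centroid depth is h_c = 0.5 + 0.733333 = 1.23333 m.
A = ½ × 2.34 × 2.2 = 2.574 m².
Resultant F = γ·h_c·A = 9.08406 × 1.23333 × 2.574 = 28.8382 kN.
I_c = b·h³/36 = 2.34 × 2.2³/36 = 0.69212 m⁴.
Centre of pressure: y_p = y_c + I_c/(y_c·A) = 1.23333 + 0.69212/(1.23333 × 2.574) = 1.23333 + 0.218019 = 1.45135 m along the plane.
The resultant acts 0.733333 + 0.218019 = 0.951352 m (along the plate) below the hinge at the top edge, so the moment about the hinge is M = F × 0.951352 = 28.8382 × 0.951352 = 27.4353 kN·m.
A normal force at the bottom, 2.2 m from the hinge, must supply this moment: P = 27.4353/2.2 = 12.4706 kN.

P ≈ 12.5 kN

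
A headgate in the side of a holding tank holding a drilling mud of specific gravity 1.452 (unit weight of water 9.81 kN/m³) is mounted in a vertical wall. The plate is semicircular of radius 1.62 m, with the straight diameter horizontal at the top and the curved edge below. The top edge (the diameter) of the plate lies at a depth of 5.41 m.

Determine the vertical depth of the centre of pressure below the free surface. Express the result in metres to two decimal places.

h_p = 6.13 m

γ = 1.452 × 9.81 = 14.24412 kN/m³.
The centroid of a semicircle lies 4r/(3π) = 0.687549 m from the diameter, here below the top edge, so the centroid depth is h_c = 5.41 + 0.687549 = 6.09755 m.
A = πr²/2 = π × 1.62²/2 = 4.1224 m².
Resultant F = γ·h_c·A = 14.24412 × 6.09755 × 4.1224 = 358.048 kN.
I_c = (π/8 − 8/(9π))·r⁴ = 0.109757 × 1.62⁴ = 0.755949 m⁴.
Centre of pressure: y_p = y_c + I_c/(y_c·A) = 6.09755 + 0.755949/(6.09755 × 4.1224) = 6.09755 + 0.0300737 = 6.12762 m along the plane.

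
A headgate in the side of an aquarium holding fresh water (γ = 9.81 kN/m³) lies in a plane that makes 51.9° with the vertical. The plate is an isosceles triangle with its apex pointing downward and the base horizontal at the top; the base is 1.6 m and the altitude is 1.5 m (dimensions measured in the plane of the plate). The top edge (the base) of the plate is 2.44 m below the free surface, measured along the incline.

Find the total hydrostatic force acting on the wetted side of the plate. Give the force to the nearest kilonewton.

F ≈ 21 kN

γ = 9.81 kN/m³.
The plate makes 51.9° with the vertical, i.e. θ = 90° − 51.9° = 38.1° to the horizontal. Measuring y along the incline from the free-surface line, vertical depth h = y·sinθ with sinθ = 0.617036.
With the apex down, the centroid sits h/3 = 1.5/3 = 0.5 m below the base (the top edge), so y_c = 2.44 + 0.5 = 2.94 m and h_c = 2.94 × 0.617036 = 1.81409 m.
A = ½ × 1.6 × 1.5 = 1.2 m².
Resultant F = γ·h_c·A = 9.81 × 1.81409 × 1.2 = 21.3555 kN.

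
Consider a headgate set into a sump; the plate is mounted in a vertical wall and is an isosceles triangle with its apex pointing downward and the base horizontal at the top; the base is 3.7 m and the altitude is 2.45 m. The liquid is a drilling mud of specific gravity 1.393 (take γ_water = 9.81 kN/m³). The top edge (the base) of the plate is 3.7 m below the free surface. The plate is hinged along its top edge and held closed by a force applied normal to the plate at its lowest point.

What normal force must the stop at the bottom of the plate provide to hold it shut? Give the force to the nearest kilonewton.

P ≈ 102 kN

γ = 1.393 × 9.81 = 13.66533 kN/m³.
With the apex down, the centroid sits h/3 = 2.45/3 = 0.816667 m below the base (the top edge), so the centroid depth is h_c = 3.7 + 0.816667 = 4.51667 m.
A = ½ × 3.7 × 2.45 = 4.5325 m².
Resultant F = γ·h_c·A = 13.66533 × 4.51667 × 4.5325 = 279.754 kN.
I_c = b·h³/36 = 3.7 × 2.45³/36 = 1.51146 m⁴.
Centre of pressure: y_p = y_c + I_c/(y_c·A) = 4.51667 + 1.51146/(4.51667 × 4.5325) = 4.51667 + 0.0738313 = 4.5905 m along the plane.
The resultant acts 0.816667 + 0.0738313 = 0.890498 m (along the plate) below the hinge at the top edge, so the moment about the hinge is M = F × 0.890498 = 279.754 × 0.890498 = 249.12 kN·m.
A normal force at the bottom, 2.45 m from the hinge, must supply this moment: P = 249.12/2.45 = 101.682 kN.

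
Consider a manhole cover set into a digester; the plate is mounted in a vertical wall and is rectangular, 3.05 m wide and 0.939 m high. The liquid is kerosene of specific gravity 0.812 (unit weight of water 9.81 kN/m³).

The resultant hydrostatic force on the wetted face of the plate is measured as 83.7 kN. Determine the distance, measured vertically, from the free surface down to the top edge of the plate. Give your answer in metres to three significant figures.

γ = 0.812 × 9.81 = 7.96572 kN/m³.
A = 3.05 × 0.939 = 2.86395 m².
From F = γ·h_c·A, the centroid depth is h_c = 83.7/(7.96572 × 2.86395) = 3.66889 m.
The centroid lies 0.939/2 = 0.4695 m below the top edge, so the top edge sits at h_top = 3.66889 − 0.4695 = 3.19939 m below the surface.

d_top ≈ 3.20 m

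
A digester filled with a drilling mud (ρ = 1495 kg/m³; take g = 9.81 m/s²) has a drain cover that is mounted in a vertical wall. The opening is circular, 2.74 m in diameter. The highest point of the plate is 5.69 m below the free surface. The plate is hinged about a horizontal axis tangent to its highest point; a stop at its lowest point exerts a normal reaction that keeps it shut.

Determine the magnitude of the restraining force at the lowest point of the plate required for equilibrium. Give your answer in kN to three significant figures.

γ = ρg = 1495 × 9.81 / 1000 = 14.66595 kN/m³.
The centroid is at the centre, 1.37 m below the top of the plate, so the centroid depth is h_c = 5.69 + 1.37 = 7.06 m.
A = π(1.37)² = 5.89646 m².
Resultant F = γ·h_c·A = 14.66595 × 7.06 × 5.89646 = 610.529 kN.
I_c = πr⁴/4 = π × 1.37⁴/4 = 2.76676 m⁴.
Centre of pressure: y_p = y_c + I_c/(y_c·A) = 7.06 + 2.76676/(7.06 × 5.89646) = 7.06 + 0.0664623 = 7.12646 m along the plane.
The resultant acts 1.37 + 0.0664623 = 1.43646 m (along the plate) below the hinge at the top edge, so the moment about the hinge is M = F × 1.43646 = 610.529 × 1.43646 = 877 kN·m.
A normal force at the bottom, 2.74 m from the hinge, must supply this moment: P = 877/2.74 = 320.073 kN.

P ≈ 320 kN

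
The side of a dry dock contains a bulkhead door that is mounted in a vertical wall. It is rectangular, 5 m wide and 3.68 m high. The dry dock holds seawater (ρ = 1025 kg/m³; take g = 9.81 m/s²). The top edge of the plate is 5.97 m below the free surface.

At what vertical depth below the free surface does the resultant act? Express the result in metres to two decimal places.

γ = ρg = 1025 × 9.81 / 1000 = 10.05525 kN/m³.
The centroid lies 3.68/2 = 1.84 m below the top edge, so the centroid depth is h_c = 5.97 + 1.84 = 7.81 m.
A = 5 × 3.68 = 18.4 m².
Resultant F = γ·h_c·A = 10.05525 × 7.81 × 18.4 = 1444.98 kN.
I_c = b·h³/12 = 5 × 3.68³/12 = 20.765 m⁴.
Centre of pressure: y_p = y_c + I_c/(y_c·A) = 7.81 + 20.765/(7.81 × 18.4) = 7.81 + 0.144498 = 7.9545 m along the plane.

h_p = 7.95 m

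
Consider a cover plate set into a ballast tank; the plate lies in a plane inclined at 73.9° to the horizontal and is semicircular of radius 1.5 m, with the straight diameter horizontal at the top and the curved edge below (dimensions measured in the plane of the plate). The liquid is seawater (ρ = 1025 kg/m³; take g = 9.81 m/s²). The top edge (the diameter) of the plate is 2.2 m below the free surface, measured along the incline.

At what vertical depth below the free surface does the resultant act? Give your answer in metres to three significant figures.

γ = ρg = 1025 × 9.81 / 1000 = 10.05525 kN/m³.
Let θ = 73.9° be the plate's angle to the horizontal; measure y along the incline from where the plane meets the free surface. Vertical depth h = y·sinθ with sinθ = 0.960779.
The centroid of a semicircle lies 4r/(3π) = 0.63662 m from the diameter, here below the top edge, so y_c = 2.2 + 0.63662 = 2.83662 m and h_c = 2.83662 × 0.960779 = 2.72536 m.
A = πr²/2 = π × 1.5²/2 = 3.53429 m².
Resultant F = γ·h_c·A = 10.05525 × 2.72536 × 3.53429 = 96.8543 kN.
I_c = (π/8 − 8/(9π))·r⁴ = 0.109757 × 1.5⁴ = 0.555645 m⁴.
Centre of pressure: y_p = y_c + I_c/(y_c·A) = 2.83662 + 0.555645/(2.83662 × 3.53429) = 2.83662 + 0.0554235 = 2.89204 m along the plane.
Vertically, h_p = y_p·sinθ = 2.89204 × 0.960779 = 2.77861 m.

h_p = 2.78 m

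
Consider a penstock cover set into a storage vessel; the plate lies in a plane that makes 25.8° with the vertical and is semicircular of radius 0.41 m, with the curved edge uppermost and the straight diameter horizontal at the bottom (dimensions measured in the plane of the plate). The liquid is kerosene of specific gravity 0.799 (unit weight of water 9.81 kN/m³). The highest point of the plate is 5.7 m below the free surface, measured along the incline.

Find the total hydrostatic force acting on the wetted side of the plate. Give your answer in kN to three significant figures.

γ = 0.799 × 9.81 = 7.83819 kN/m³.
The plate makes 25.8° with the vertical, i.e. θ = 90° − 25.8° = 64.2° to the horizontal. Measuring y along the incline from the free-surface line, vertical depth h = y·sinθ with sinθ = 0.900319.
The centroid lies 4r/(3π) = 0.174009 m above the diameter, so r − 4r/(3π) = 0.41 − 0.174009 = 0.235991 m below the topmost point, so y_c = 5.7 + 0.235991 = 5.93599 m and h_c = 5.93599 × 0.900319 = 5.34428 m.
A = πr²/2 = π × 0.41²/2 = 0.264051 m².
Resultant F = γ·h_c·A = 7.83819 × 5.34428 × 0.264051 = 11.061 kN.

F ≈ 11.1 kN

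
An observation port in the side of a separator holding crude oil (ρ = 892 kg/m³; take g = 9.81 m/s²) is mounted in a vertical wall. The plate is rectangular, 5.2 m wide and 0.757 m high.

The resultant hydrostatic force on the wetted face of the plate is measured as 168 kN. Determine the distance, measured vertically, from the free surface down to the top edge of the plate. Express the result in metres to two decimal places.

γ = ρg = 892 × 9.81 / 1000 = 8.75052 kN/m³.
A = 5.2 × 0.757 = 3.9364 m².
From F = γ·h_c·A, the centroid depth is h_c = 168/(8.75052 × 3.9364) = 4.87726 m.
The centroid lies 0.757/2 = 0.3785 m below the top edge, so the top edge sits at h_top = 4.87726 − 0.3785 = 4.49876 m below the surface.

d_top ≈ 4.50 m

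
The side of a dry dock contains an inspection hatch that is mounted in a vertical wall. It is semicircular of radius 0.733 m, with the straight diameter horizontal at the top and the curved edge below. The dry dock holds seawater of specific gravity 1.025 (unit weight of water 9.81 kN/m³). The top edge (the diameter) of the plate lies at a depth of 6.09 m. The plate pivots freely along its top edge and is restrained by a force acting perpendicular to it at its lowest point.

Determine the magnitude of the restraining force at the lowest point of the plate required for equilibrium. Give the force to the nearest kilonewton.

P ≈ 23 kN

γ = 1.025 × 9.81 = 10.05525 kN/m³.
The centroid of a semicircle lies 4r/(3π) = 0.311095 m from the diameter, here below the top edge, so the centroid depth is h_c = 6.09 + 0.311095 = 6.40109 m.
A = πr²/2 = π × 0.733²/2 = 0.843972 m².
Resultant F = γ·h_c·A = 10.05525 × 6.40109 × 0.843972 = 54.3219 kN.
I_c = (π/8 − 8/(9π))·r⁴ = 0.109757 × 0.733⁴ = 0.0316846 m⁴.
Centre of pressure: y_p = y_c + I_c/(y_c·A) = 6.40109 + 0.0316846/(6.40109 × 0.843972) = 6.40109 + 0.00586498 = 6.40695 m along the plane.
The resultant acts 0.311095 + 0.00586498 = 0.31696 m (along the plate) below the hinge at the top edge, so the moment about the hinge is M = F × 0.31696 = 54.3219 × 0.31696 = 17.2179 kN·m.
A normal force at the bottom, 0.733 m from the hinge, must supply this moment: P = 17.2179/0.733 = 23.4896 kN.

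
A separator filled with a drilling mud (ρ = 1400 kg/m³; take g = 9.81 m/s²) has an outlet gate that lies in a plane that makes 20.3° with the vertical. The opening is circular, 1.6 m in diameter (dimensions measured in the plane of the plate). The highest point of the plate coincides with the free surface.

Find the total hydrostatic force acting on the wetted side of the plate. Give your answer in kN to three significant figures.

γ = ρg = 1400 × 9.81 / 1000 = 13.734 kN/m³.
The plate makes 20.3° with the vertical, i.e. θ = 90° − 20.3° = 69.7° to the horizontal. Measuring y along the incline from the free-surface line, vertical depth h = y·sinθ with sinθ = 0.937889.
The centroid is at the centre, 0.8 m below the top of the plate, so y_c = 0.8 m and h_c = 0.8 × 0.937889 = 0.750311 m.
A = π(0.8)² = 2.01062 m².
Resultant F = γ·h_c·A = 13.734 × 0.750311 × 2.01062 = 20.719 kN.

F ≈ 20.7 kN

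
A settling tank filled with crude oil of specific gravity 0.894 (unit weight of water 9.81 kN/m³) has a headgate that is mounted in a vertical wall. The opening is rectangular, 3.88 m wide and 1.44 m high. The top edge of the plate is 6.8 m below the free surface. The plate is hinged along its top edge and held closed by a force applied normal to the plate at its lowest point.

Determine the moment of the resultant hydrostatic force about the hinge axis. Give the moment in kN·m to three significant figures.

γ = 0.894 × 9.81 = 8.77014 kN/m³.
The centroid lies 1.44/2 = 0.72 m below the top edge, so the centroid depth is h_c = 6.8 + 0.72 = 7.52 m.
A = 3.88 × 1.44 = 5.5872 m².
Resultant F = γ·h_c·A = 8.77014 × 7.52 × 5.5872 = 368.484 kN.
I_c = b·h³/12 = 3.88 × 1.44³/12 = 0.965468 m⁴.
Centre of pressure: y_p = y_c + I_c/(y_c·A) = 7.52 + 0.965468/(7.52 × 5.5872) = 7.52 + 0.0229787 = 7.54298 m along the plane.
The resultant acts 0.72 + 0.0229787 = 0.742979 m (along the plate) below the hinge at the top edge, so the moment about the hinge is M = F × 0.742979 = 368.484 × 0.742979 = 273.776 kN·m.

M ≈ 274 kN·m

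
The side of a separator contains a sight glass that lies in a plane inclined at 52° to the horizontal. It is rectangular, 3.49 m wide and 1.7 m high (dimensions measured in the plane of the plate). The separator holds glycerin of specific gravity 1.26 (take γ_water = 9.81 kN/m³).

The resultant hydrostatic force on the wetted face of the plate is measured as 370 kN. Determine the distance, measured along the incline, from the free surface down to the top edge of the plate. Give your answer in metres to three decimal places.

y_top ≈ 5.553 m

γ = 1.26 × 9.81 = 12.3606 kN/m³.
A = 3.49 × 1.7 = 5.933 m².
From F = γ·h_c·A, the centroid depth is h_c = 370/(12.3606 × 5.933) = 5.04531 m.
Let θ = 52° be the plate's angle to the horizontal; measure y along the incline from where the plane meets the free surface. Vertical depth h = y·sinθ with sinθ = 0.788011.
Along the incline, y_c = h_c/sinθ = 5.04531/0.788011 = 6.40259 m.
The centroid lies 1.7/2 = 0.85 m below the top edge, so the top edge sits at y_top = 6.40259 − 0.85 = 5.55259 m along the incline.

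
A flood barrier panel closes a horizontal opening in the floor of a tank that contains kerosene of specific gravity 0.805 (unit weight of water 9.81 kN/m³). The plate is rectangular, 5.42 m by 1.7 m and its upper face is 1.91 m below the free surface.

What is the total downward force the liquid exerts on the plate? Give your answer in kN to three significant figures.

F ≈ 139 kN

γ = 0.805 × 9.81 = 7.89705 kN/m³.
The plate is horizontal, so pressure is uniform at p = γ·h = 7.89705 × 1.91 = 15.0834 kN/m².
A = 5.42 × 1.7 = 9.214 m².
F = p·A = 15.0834 × 9.214 = 138.978 kN.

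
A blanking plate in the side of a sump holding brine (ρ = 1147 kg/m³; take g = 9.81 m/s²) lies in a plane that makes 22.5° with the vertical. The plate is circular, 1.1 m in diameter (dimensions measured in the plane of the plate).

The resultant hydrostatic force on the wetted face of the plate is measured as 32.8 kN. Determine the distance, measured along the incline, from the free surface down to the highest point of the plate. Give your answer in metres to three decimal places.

y_top ≈ 2.770 m

γ = ρg = 1147 × 9.81 / 1000 = 11.25207 kN/m³.
A = π(0.55)² = 0.950332 m².
From F = γ·h_c·A, the centroid depth is h_c = 32.8/(11.25207 × 0.950332) = 3.06737 m.
The plate makes 22.5° with the vertical, i.e. θ = 90° − 22.5° = 67.5° to the horizontal. Measuring y along the incline from the free-surface line, vertical depth h = y·sinθ with sinθ = 0.923880.
Along the incline, y_c = h_c/sinθ = 3.06737/0.923880 = 3.3201 m.
The centroid is at the centre, 0.55 m below the top of the plate, so the highest point sits at y_top = 3.3201 − 0.55 = 2.7701 m along the incline.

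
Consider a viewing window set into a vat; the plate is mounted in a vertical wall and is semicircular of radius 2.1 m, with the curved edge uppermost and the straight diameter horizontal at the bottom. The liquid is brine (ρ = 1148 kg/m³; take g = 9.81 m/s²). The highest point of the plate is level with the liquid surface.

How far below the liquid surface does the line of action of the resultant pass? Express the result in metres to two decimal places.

γ = ρg = 1148 × 9.81 / 1000 = 11.26188 kN/m³.
The centroid lies 4r/(3π) = 0.891268 m above the diameter, so r − 4r/(3π) = 2.1 − 0.891268 = 1.20873 m below the topmost point, so the centroid depth is h_c = 1.20873 m.
A = πr²/2 = π × 2.1²/2 = 6.92721 m².
Resultant F = γ·h_c·A = 11.26188 × 1.20873 × 6.92721 = 94.2971 kN.
I_c = (π/8 − 8/(9π))·r⁴ = 0.109757 × 2.1⁴ = 2.13457 m⁴.
Centre of pressure: y_p = y_c + I_c/(y_c·A) = 1.20873 + 2.13457/(1.20873 × 6.92721) = 1.20873 + 0.254931 = 1.46366 m along the plane.

h_p = 1.46 m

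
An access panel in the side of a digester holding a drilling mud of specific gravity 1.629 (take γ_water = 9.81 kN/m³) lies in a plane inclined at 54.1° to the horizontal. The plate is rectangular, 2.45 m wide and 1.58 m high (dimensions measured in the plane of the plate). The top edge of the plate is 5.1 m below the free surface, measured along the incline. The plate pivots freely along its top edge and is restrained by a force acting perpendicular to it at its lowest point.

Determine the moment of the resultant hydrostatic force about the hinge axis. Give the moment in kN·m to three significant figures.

γ = 1.629 × 9.81 = 15.98049 kN/m³.
Let θ = 54.1° be the plate's angle to the horizontal; measure y along the incline from where the plane meets the free surface. Vertical depth h = y·sinθ with sinθ = 0.810042.
The centroid lies 1.58/2 = 0.79 m below the top edge, so y_c = 5.1 + 0.79 = 5.89 m and h_c = 5.89 × 0.810042 = 4.77115 m.
A = 2.45 × 1.58 = 3.871 m².
Resultant F = γ·h_c·A = 15.98049 × 4.77115 × 3.871 = 295.146 kN.
I_c = b·h³/12 = 2.45 × 1.58³/12 = 0.805297 m⁴.
Centre of pressure: y_p = y_c + I_c/(y_c·A) = 5.89 + 0.805297/(5.89 × 3.871) = 5.89 + 0.0353197 = 5.92532 m along the plane.
The resultant acts 0.79 + 0.0353197 = 0.82532 m (along the plate) below the hinge at the top edge, so the moment about the hinge is M = F × 0.82532 = 295.146 × 0.82532 = 243.59 kN·m.

M ≈ 244 kN·m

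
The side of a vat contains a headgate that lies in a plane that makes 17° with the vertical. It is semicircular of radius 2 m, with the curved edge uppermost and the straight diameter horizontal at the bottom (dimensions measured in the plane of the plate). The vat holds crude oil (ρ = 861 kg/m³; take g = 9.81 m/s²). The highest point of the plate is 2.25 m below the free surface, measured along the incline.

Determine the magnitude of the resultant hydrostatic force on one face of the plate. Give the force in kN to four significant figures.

F ≈ 172.6 kN

γ = ρg = 861 × 9.81 / 1000 = 8.44641 kN/m³.
The plate makes 17° with the vertical, i.e. θ = 90° − 17° = 73° to the horizontal. Measuring y along the incline from the free-surface line, vertical depth h = y·sinθ with sinθ = 0.956305.
The centroid lies 4r/(3π) = 0.848826 m above the diameter, so r − 4r/(3π) = 2 − 0.848826 = 1.15117 m below the topmost point, so y_c = 2.25 + 1.15117 = 3.40117 m and h_c = 3.40117 × 0.956305 = 3.25256 m.
A = πr²/2 = π × 2²/2 = 6.28319 m².
Resultant F = γ·h_c·A = 8.44641 × 3.25256 × 6.28319 = 172.615 kN.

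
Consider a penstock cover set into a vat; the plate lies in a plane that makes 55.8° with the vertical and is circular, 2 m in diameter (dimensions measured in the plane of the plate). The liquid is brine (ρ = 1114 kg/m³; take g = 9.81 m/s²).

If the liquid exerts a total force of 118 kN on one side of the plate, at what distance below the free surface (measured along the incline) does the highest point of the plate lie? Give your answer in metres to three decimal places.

γ = ρg = 1114 × 9.81 / 1000 = 10.92834 kN/m³.
A = π(1)² = 3.14159 m².
From F = γ·h_c·A, the centroid depth is h_c = 118/(10.92834 × 3.14159) = 3.43699 m.
The plate makes 55.8° with the vertical, i.e. θ = 90° − 55.8° = 34.2° to the horizontal. Measuring y along the incline from the free-surface line, vertical depth h = y·sinθ with sinθ = 0.562083.
Along the incline, y_c = h_c/sinθ = 3.43699/0.562083 = 6.11474 m.
The centroid is at the centre, 1 m below the top of the plate, so the highest point sits at y_top = 6.11474 − 1 = 5.11474 m along the incline.

y_top ≈ 5.115 m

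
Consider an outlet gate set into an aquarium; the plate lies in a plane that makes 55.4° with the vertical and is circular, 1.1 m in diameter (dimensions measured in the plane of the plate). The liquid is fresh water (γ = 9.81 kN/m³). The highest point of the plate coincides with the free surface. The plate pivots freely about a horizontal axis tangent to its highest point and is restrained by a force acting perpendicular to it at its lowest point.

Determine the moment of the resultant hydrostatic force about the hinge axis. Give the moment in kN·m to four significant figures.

M ≈ 2.002 kN·m

γ = 9.81 kN/m³.
The plate makes 55.4° with the vertical, i.e. θ = 90° − 55.4° = 34.6° to the horizontal. Measuring y along the incline from the free-surface line, vertical depth h = y·sinθ with sinθ = 0.567844.
The centroid is at the centre, 0.55 m below the top of the plate, so y_c = 0.55 m and h_c = 0.55 × 0.567844 = 0.312314 m.
A = π(0.55)² = 0.950332 m².
Resultant F = γ·h_c·A = 9.81 × 0.312314 × 0.950332 = 2.91163 kN.
I_c = πr⁴/4 = π × 0.55⁴/4 = 0.0718688 m⁴.
Centre of pressure: y_p = y_c + I_c/(y_c·A) = 0.55 + 0.0718688/(0.55 × 0.950332) = 0.55 + 0.1375 = 0.6875 m along the plane.
The resultant acts 0.55 + 0.1375 = 0.6875 m (along the plate) below the hinge at the top edge, so the moment about the hinge is M = F × 0.6875 = 2.91163 × 0.6875 = 2.00175 kN·m.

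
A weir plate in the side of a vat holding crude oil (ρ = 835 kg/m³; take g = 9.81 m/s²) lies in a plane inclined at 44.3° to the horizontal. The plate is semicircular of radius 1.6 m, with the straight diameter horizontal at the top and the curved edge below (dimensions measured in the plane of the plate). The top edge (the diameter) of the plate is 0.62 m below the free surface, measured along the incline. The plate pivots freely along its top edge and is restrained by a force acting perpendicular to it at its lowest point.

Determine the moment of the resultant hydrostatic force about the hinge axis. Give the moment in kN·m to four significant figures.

M ≈ 24.41 kN·m

γ = ρg = 835 × 9.81 / 1000 = 8.19135 kN/m³.
Let θ = 44.3° be the plate's angle to the horizontal; measure y along the incline from where the plane meets the free surface. Vertical depth h = y·sinθ with sinθ = 0.698415.
The centroid of a semicircle lies 4r/(3π) = 0.679061 m from the diameter, here below the top edge, so y_c = 0.62 + 0.679061 = 1.29906 m and h_c = 1.29906 × 0.698415 = 0.907283 m.
A = πr²/2 = π × 1.6²/2 = 4.02124 m².
Resultant F = γ·h_c·A = 8.19135 × 0.907283 × 4.02124 = 29.8853 kN.
I_c = (π/8 − 8/(9π))·r⁴ = 0.109757 × 1.6⁴ = 0.719303 m⁴.
Centre of pressure: y_p = y_c + I_c/(y_c·A) = 1.29906 + 0.719303/(1.29906 × 4.02124) = 1.29906 + 0.137696 = 1.43676 m along the plane.
The resultant acts 0.679061 + 0.137696 = 0.816757 m (along the plate) below the hinge at the top edge, so the moment about the hinge is M = F × 0.816757 = 29.8853 × 0.816757 = 24.409 kN·m.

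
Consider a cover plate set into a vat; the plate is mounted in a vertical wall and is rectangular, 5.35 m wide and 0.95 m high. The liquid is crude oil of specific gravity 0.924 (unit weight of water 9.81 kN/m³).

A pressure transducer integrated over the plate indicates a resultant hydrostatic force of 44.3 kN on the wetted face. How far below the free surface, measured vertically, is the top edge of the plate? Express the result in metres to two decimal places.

d_top ≈ 0.49 m

γ = 0.924 × 9.81 = 9.06444 kN/m³.
A = 5.35 × 0.95 = 5.0825 m².
From F = γ·h_c·A, the centroid depth is h_c = 44.3/(9.06444 × 5.0825) = 0.96158 m.
The centroid lies 0.95/2 = 0.475 m below the top edge, so the top edge sits at h_top = 0.96158 − 0.475 = 0.48658 m below the surface.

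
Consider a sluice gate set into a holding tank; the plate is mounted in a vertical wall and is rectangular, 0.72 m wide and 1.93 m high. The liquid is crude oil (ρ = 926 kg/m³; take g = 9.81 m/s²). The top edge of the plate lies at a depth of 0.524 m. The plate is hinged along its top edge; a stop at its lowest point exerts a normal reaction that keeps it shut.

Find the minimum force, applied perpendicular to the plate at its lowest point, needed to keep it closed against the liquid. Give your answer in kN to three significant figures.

γ = ρg = 926 × 9.81 / 1000 = 9.08406 kN/m³.
The centroid lies 1.93/2 = 0.965 m below the top edge, so the centroid depth is h_c = 0.524 + 0.965 = 1.489 m.
A = 0.72 × 1.93 = 1.3896 m².
Resultant F = γ·h_c·A = 9.08406 × 1.489 × 1.3896 = 18.796 kN.
I_c = b·h³/12 = 0.72 × 1.93³/12 = 0.431343 m⁴.
Centre of pressure: y_p = y_c + I_c/(y_c·A) = 1.489 + 0.431343/(1.489 × 1.3896) = 1.489 + 0.208467 = 1.69747 m along the plane.
The resultant acts 0.965 + 0.208467 = 1.17347 m (along the plate) below the hinge at the top edge, so the moment about the hinge is M = F × 1.17347 = 18.796 × 1.17347 = 22.0565 kN·m.
A normal force at the bottom, 1.93 m from the hinge, must supply this moment: P = 22.0565/1.93 = 11.4282 kN.

P ≈ 11.4 kN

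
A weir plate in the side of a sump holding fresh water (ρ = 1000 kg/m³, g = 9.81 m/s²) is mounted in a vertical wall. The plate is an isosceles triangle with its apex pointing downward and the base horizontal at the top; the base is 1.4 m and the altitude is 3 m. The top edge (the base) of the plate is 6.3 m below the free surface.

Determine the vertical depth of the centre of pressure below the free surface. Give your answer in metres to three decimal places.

h_p = 7.368 m

γ = ρg = 1000 × 9.81 = 9810 N/m³ = 9.81 kN/m³.
With the apex down, the centroid sits h/3 = 3/3 = 1 m below the base (the top edge), so the centroid depth is h_c = 6.3 + 1 = 7.3 m.
A = ½ × 1.4 × 3 = 2.1 m².
Resultant F = γ·h_c·A = 9.81 × 7.3 × 2.1 = 150.387 kN.
I_c = b·h³/36 = 1.4 × 3³/36 = 1.05 m⁴.
Centre of pressure: y_p = y_c + I_c/(y_c·A) = 7.3 + 1.05/(7.3 × 2.1) = 7.3 + 0.0684932 = 7.36849 m along the plane.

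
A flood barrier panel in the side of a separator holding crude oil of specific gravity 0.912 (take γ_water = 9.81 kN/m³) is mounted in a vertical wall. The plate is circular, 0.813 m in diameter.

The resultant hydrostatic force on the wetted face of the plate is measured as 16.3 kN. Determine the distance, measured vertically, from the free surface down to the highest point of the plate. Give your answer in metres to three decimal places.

d_top ≈ 3.103 m

γ = 0.912 × 9.81 = 8.94672 kN/m³.
A = π(0.4065)² = 0.519124 m².
From F = γ·h_c·A, the centroid depth is h_c = 16.3/(8.94672 × 0.519124) = 3.50956 m.
The centroid is at the centre, 0.4065 m below the top of the plate, so the highest point sits at h_top = 3.50956 − 0.4065 = 3.10306 m below the surface.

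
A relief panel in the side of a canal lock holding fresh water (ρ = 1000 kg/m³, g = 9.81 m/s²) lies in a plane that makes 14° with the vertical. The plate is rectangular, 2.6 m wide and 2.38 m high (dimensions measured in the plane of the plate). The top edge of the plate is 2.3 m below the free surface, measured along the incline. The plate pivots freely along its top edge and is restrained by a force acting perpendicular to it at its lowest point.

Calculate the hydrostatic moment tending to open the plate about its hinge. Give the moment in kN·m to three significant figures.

γ = ρg = 1000 × 9.81 = 9810 N/m³ = 9.81 kN/m³.
The plate makes 14° with the vertical, i.e. θ = 90° − 14° = 76° to the horizontal. Measuring y along the incline from the free-surface line, vertical depth h = y·sinθ with sinθ = 0.970296.
The centroid lies 2.38/2 = 1.19 m below the top edge, so y_c = 2.3 + 1.19 = 3.49 m and h_c = 3.49 × 0.970296 = 3.38633 m.
A = 2.6 × 2.38 = 6.188 m².
Resultant F = γ·h_c·A = 9.81 × 3.38633 × 6.188 = 205.565 kN.
I_c = b·h³/12 = 2.6 × 2.38³/12 = 2.92094 m⁴.
Centre of pressure: y_p = y_c + I_c/(y_c·A) = 3.49 + 2.92094/(3.49 × 6.188) = 3.49 + 0.135253 = 3.62525 m along the plane.
The resultant acts 1.19 + 0.135253 = 1.32525 m (along the plate) below the hinge at the top edge, so the moment about the hinge is M = F × 1.32525 = 205.565 × 1.32525 = 272.425 kN·m.

M ≈ 272 kN·m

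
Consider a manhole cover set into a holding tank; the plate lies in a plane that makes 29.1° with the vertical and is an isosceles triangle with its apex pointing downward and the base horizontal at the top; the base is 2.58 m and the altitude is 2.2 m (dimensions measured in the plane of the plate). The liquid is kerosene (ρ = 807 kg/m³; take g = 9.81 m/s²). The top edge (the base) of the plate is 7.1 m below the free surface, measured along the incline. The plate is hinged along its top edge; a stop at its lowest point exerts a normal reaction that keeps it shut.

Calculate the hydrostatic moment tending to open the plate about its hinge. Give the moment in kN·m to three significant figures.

M ≈ 118 kN·m

γ = ρg = 807 × 9.81 / 1000 = 7.91667 kN/m³.
The plate makes 29.1° with the vertical, i.e. θ = 90° − 29.1° = 60.9° to the horizontal. Measuring y along the incline from the free-surface line, vertical depth h = y·sinθ with sinθ = 0.873772.
With the apex down, the centroid sits h/3 = 2.2/3 = 0.733333 m below the base (the top edge), so y_c = 7.1 + 0.733333 = 7.83333 m and h_c = 7.83333 × 0.873772 = 6.84454 m.
A = ½ × 2.58 × 2.2 = 2.838 m².
Resultant F = γ·h_c·A = 7.91667 × 6.84454 × 2.838 = 153.78 kN.
I_c = b·h³/36 = 2.58 × 2.2³/36 = 0.763107 m⁴.
Centre of pressure: y_p = y_c + I_c/(y_c·A) = 7.83333 + 0.763107/(7.83333 × 2.838) = 7.83333 + 0.0343263 = 7.86766 m along the plane.
The resultant acts 0.733333 + 0.0343263 = 0.767659 m (along the plate) below the hinge at the top edge, so the moment about the hinge is M = F × 0.767659 = 153.78 × 0.767659 = 118.051 kN·m.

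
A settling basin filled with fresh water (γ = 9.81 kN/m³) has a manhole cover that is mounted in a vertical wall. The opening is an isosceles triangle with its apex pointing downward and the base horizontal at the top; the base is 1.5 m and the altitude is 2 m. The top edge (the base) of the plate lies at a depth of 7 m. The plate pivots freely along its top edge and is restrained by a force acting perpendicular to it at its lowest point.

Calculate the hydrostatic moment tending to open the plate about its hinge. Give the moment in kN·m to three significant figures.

M ≈ 78.5 kN·m

γ = 9.81 kN/m³.
With the apex down, the centroid sits h/3 = 2/3 = 0.666667 m below the base (the top edge), so the centroid depth is h_c = 7 + 0.666667 = 7.66667 m.
A = ½ × 1.5 × 2 = 1.5 m².
Resultant F = γ·h_c·A = 9.81 × 7.66667 × 1.5 = 112.815 kN.
I_c = b·h³/36 = 1.5 × 2³/36 = 0.333333 m⁴.
Centre of pressure: y_p = y_c + I_c/(y_c·A) = 7.66667 + 0.333333/(7.66667 × 1.5) = 7.66667 + 0.0289855 = 7.69566 m along the plane.
The resultant acts 0.666667 + 0.0289855 = 0.695653 m (along the plate) below the hinge at the top edge, so the moment about the hinge is M = F × 0.695653 = 112.815 × 0.695653 = 78.4801 kN·m.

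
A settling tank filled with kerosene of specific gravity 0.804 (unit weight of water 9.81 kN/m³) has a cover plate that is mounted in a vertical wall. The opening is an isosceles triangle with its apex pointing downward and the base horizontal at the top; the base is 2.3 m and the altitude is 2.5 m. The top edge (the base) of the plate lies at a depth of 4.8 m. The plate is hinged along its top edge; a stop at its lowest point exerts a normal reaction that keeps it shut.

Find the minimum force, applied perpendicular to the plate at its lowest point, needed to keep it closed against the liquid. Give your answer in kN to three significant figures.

P ≈ 45.7 kN

γ = 0.804 × 9.81 = 7.88724 kN/m³.
With the apex down, the centroid sits h/3 = 2.5/3 = 0.833333 m below the base (the top edge), so the centroid depth is h_c = 4.8 + 0.833333 = 5.63333 m.
A = ½ × 2.3 × 2.5 = 2.875 m².
Resultant F = γ·h_c·A = 7.88724 × 5.63333 × 2.875 = 127.74 kN.
I_c = b·h³/36 = 2.3 × 2.5³/36 = 0.998264 m⁴.
Centre of pressure: y_p = y_c + I_c/(y_c·A) = 5.63333 + 0.998264/(5.63333 × 2.875) = 5.63333 + 0.0616371 = 5.69497 m along the plane.
The resultant acts 0.833333 + 0.0616371 = 0.89497 m (along the plate) below the hinge at the top edge, so the moment about the hinge is M = F × 0.89497 = 127.74 × 0.89497 = 114.323 kN·m.
A normal force at the bottom, 2.5 m from the hinge, must supply this moment: P = 114.323/2.5 = 45.7292 kN.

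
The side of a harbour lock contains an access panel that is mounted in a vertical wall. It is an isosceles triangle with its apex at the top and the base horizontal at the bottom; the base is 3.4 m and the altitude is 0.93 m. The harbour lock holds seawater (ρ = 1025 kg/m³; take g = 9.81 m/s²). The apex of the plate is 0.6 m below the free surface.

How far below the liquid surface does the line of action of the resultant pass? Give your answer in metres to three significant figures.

γ = ρg = 1025 × 9.81 / 1000 = 10.05525 kN/m³.
With the apex up, the centroid sits 2h/3 = 2 × 0.93/3 = 0.62 m below the apex, so the centroid depth is h_c = 0.6 + 0.62 = 1.22 m.
A = ½ × 3.4 × 0.93 = 1.581 m².
Resultant F = γ·h_c·A = 10.05525 × 1.22 × 1.581 = 19.3948 kN.
I_c = b·h³/36 = 3.4 × 0.93³/36 = 0.0759671 m⁴.
Centre of pressure: y_p = y_c + I_c/(y_c·A) = 1.22 + 0.0759671/(1.22 × 1.581) = 1.22 + 0.0393853 = 1.25939 m along the plane.

h_p = 1.26 m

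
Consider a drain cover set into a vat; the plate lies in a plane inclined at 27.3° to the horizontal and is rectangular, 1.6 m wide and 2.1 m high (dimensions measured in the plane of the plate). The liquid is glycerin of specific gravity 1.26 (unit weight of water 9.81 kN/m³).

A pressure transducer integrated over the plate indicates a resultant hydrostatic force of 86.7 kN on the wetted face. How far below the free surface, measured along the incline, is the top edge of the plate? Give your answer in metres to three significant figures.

γ = 1.26 × 9.81 = 12.3606 kN/m³.
A = 1.6 × 2.1 = 3.36 m².
From F = γ·h_c·A, the centroid depth is h_c = 86.7/(12.3606 × 3.36) = 2.08757 m.
Let θ = 27.3° be the plate's angle to the horizontal; measure y along the incline from where the plane meets the free surface. Vertical depth h = y·sinθ with sinθ = 0.458650.
Along the incline, y_c = h_c/sinθ = 2.08757/0.458650 = 4.55155 m.
The centroid lies 2.1/2 = 1.05 m below the top edge, so the top edge sits at y_top = 4.55155 − 1.05 = 3.50155 m along the incline.

y_top ≈ 3.50 m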